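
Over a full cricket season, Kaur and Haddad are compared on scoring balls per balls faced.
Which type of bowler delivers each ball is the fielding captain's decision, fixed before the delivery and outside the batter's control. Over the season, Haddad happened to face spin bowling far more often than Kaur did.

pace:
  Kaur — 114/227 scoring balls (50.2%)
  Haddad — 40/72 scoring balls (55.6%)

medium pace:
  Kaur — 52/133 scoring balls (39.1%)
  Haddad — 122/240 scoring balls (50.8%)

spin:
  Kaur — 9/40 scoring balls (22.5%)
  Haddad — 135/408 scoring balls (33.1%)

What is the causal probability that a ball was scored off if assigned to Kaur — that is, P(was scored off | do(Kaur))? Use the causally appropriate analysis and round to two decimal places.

The imbalance in bowling type arose from how balls faced were allocated, not from anything the player did; and bowling type independently affects the outcome. The pooled gap is confounded — condition on bowling type.
Standardising Kaur to the population bowling type mix: 0.267·114/227 + 0.333·52/133 + 0.400·9/40 = 0.354.

0.35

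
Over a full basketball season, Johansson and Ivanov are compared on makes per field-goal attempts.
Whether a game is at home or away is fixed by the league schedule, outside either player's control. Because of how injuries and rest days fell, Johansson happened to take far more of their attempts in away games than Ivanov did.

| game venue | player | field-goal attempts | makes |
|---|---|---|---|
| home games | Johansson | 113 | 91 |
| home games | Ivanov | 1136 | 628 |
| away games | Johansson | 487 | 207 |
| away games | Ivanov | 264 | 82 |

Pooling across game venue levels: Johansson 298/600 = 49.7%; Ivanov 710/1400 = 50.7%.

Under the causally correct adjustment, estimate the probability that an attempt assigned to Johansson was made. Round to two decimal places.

Since game venue is a pre-existing factor (not a product of the player) and it affects the outcome on its own, it is a confounder. The stratified rates, not the pooled rate, identify the causal effect.
Standardising Johansson to the population game venue mix: 0.625·91/113 + 0.376·207/487 = 0.663.

0.66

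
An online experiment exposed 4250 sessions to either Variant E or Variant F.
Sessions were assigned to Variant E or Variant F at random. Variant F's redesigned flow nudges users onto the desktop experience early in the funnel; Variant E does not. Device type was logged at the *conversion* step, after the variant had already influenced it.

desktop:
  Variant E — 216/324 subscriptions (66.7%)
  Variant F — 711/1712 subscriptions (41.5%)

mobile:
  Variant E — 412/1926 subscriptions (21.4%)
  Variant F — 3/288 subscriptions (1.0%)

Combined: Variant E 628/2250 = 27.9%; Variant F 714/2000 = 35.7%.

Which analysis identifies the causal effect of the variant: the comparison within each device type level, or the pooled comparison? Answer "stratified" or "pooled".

pooled

The device type-specific comparison favours Variant E throughout, but the pooled figures favour Variant F. The question is whether to condition on device type.
Device type lies on the pathway variant → device type → outcome, so adjusting for it blocks the indirect effect. For the total causal effect of variant, use the unadjusted pooled rates.
Pooled: Variant E 27.9% vs Variant F 35.7%; Variant F is higher overall.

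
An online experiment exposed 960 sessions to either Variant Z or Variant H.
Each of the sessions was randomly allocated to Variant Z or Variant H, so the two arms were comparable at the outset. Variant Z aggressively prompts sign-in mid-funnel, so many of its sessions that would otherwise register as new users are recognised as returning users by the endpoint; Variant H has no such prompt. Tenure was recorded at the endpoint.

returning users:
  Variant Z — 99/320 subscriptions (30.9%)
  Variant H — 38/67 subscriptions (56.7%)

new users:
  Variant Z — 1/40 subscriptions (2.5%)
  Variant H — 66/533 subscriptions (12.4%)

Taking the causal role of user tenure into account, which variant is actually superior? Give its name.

Variant H is higher inside every user tenure stratum but Variant Z is higher in aggregate. Whether to stratify depends on how user tenure relates to the variant.
User tenure lies on the pathway variant → user tenure → outcome, so adjusting for it blocks the indirect effect. For the total causal effect of variant, use the unadjusted pooled rates.
Pooled: Variant Z 27.8% vs Variant H 17.3%; Variant Z is higher overall.

Variant Z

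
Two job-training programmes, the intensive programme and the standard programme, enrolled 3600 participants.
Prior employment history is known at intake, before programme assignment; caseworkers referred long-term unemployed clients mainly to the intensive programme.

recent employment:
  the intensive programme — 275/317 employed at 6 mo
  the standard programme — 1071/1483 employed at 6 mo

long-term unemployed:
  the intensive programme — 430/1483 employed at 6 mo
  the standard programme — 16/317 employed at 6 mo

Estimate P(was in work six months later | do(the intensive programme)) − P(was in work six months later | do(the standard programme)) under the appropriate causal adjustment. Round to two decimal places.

+0.19

The stratified and pooled comparisons disagree (the intensive programme wins within each prior employment history; the standard programme wins overall), so the answer turns on the causal role of prior employment history.
Prior employment history differs across programmes for reasons unrelated to any effect of the programme itself, and it separately predicts the outcome — a classic confounder. We must compare within prior employment history levels.
Adjusting over the population distribution of prior employment history: 0.500·(0.868−0.722) + 0.500·(0.290−0.050) = +0.192.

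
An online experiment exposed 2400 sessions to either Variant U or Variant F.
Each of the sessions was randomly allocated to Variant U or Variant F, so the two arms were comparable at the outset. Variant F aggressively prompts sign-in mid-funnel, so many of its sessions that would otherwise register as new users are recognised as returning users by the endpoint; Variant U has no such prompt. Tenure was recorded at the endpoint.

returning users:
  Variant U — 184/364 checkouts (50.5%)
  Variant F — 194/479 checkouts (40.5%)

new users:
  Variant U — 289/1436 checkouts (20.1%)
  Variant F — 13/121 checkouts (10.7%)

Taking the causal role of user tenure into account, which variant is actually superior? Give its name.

Within every user tenure level Variant U has the higher rate, yet pooled Variant F does — Simpson's reversal.
User tenure here is a post-treatment variable shaped by the variant; conditioning on it would introduce bias rather than remove it. The overall comparison is the causal one.
Pooled: Variant U 26.3% vs Variant F 34.5%; Variant F is higher overall.

Variant F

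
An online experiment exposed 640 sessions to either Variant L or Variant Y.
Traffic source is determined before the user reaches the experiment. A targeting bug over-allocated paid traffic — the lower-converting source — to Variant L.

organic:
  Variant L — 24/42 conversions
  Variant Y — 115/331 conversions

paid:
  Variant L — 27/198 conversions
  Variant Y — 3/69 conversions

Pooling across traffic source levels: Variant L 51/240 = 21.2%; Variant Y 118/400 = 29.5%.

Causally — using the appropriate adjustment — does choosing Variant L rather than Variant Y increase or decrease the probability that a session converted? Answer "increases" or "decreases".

Traffic source differs across variants for reasons unrelated to any effect of the variant itself, and it separately predicts the outcome — a classic confounder. We must compare within traffic source levels.
Within each level — organic: 57.1% vs 34.7%; paid: 13.6% vs 4.3% — Variant L is higher every time.

increases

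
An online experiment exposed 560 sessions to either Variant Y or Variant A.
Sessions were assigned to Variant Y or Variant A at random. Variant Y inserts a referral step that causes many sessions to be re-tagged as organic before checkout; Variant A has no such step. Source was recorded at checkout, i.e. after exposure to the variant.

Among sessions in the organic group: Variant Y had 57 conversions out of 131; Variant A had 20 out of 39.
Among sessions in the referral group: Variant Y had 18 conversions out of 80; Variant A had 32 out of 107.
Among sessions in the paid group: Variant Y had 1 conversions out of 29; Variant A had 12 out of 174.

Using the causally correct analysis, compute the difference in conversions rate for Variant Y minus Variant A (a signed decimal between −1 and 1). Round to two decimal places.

Traffic source is downstream of the variant. One should not condition on a consequence of treatment, so the overall rates are the right comparison.
The causal difference is the pooled difference: 0.317 − 0.200 = +0.117.

+0.12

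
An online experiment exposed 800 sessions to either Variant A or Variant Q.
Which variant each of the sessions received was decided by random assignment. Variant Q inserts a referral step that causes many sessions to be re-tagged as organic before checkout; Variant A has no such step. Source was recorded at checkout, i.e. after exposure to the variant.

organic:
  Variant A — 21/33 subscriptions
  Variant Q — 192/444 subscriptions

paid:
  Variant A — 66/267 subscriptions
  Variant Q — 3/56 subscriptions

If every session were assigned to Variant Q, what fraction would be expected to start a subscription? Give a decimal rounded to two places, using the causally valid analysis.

The distribution of traffic source is itself part of what the variant does — it is an intermediate outcome. Holding it fixed would remove that part of the effect; the total effect is the pooled difference.
So P(outcome | do(Variant Q)) is just the pooled rate for Variant Q: 195/500 = 0.390.

0.39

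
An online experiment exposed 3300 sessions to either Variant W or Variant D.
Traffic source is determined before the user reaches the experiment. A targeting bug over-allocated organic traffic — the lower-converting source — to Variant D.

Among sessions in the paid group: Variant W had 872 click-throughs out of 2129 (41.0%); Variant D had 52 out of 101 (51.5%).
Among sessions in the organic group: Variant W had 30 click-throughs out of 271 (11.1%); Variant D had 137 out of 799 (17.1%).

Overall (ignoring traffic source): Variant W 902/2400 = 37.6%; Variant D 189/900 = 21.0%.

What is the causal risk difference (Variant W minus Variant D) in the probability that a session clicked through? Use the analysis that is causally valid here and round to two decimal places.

The imbalance in traffic source arose from how sessions were allocated, not from anything the variant did; and traffic source independently affects the outcome. The pooled gap is confounded — condition on traffic source.
Adjusting over the population distribution of traffic source: 0.676·(0.410−0.515) + 0.324·(0.111−0.171) = -0.091.

-0.09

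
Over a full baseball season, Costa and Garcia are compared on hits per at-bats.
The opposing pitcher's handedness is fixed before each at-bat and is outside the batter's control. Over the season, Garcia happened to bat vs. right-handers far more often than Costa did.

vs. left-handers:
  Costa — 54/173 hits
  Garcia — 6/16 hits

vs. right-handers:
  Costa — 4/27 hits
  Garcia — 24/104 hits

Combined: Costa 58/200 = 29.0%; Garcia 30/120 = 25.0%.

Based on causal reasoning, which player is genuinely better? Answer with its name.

Here pitcher handedness is a common cause — it drives both which player a case falls under and the outcome. The crude comparison mixes populations; the stratum-specific rates are the causally relevant ones.
Within each level — vs. left-handers: 31.2% vs 37.5%; vs. right-handers: 14.8% vs 23.1% — Garcia is higher every time.

Garcia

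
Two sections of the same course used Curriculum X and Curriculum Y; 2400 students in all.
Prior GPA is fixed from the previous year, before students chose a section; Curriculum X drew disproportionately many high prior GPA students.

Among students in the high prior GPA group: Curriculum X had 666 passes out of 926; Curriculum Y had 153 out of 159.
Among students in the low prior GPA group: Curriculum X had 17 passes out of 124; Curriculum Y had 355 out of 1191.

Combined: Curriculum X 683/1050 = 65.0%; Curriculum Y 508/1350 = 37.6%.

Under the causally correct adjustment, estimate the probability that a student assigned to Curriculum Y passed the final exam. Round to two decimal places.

Prior GPA band satisfies the back-door criterion: it is not a descendant of the teaching method, and it blocks the spurious path from teaching method to outcome. Adjusting for it (i.e., using the within-prior GPA band rates) gives the causal effect.
Standardising Curriculum Y to the population prior GPA band mix: 0.452·153/159 + 0.548·355/1191 = 0.598.

0.60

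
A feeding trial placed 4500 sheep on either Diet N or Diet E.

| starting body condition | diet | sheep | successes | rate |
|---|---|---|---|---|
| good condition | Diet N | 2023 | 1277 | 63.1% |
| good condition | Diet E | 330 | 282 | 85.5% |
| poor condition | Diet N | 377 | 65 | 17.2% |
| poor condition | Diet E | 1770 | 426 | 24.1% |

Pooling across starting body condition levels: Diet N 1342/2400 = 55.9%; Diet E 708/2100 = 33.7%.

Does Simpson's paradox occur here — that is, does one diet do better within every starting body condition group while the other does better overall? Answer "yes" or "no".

yes

Within each starting body condition level (good condition 63.1% vs 85.5%; poor condition 17.2% vs 24.1%), Diet E has the higher rate every time. Pooled: 55.9% vs 33.7% — Diet N has the higher rate overall. The two comparisons disagree.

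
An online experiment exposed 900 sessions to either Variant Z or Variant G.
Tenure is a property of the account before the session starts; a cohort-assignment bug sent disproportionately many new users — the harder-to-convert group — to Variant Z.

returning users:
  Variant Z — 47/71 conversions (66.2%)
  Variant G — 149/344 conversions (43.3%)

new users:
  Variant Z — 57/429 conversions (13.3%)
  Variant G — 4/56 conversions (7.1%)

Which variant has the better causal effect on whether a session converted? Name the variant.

Variant Z

The stratified and pooled comparisons disagree (Variant Z wins within each user tenure; Variant G wins overall), so the answer turns on the causal role of user tenure.
User tenure satisfies the back-door criterion: it is not a descendant of the variant, and it blocks the spurious path from variant to outcome. Adjusting for it (i.e., using the within-user tenure rates) gives the causal effect.
Within each level — returning users: 66.2% vs 43.3%; new users: 13.3% vs 7.1% — Variant Z is higher every time.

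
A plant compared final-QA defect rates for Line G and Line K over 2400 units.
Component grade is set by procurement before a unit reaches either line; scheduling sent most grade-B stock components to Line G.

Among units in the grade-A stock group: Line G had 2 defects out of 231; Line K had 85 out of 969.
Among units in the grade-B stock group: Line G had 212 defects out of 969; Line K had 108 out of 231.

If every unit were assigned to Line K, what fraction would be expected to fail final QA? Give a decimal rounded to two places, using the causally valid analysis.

0.28

Line G is lower inside every component grade stratum but Line K is lower in aggregate. Whether to stratify depends on how component grade relates to the line.
Component grade differs across lines for reasons unrelated to any effect of the line itself, and it separately predicts the outcome — a classic confounder. We must compare within component grade levels.
Standardising Line K to the population component grade mix: 0.500·85/969 + 0.500·108/231 = 0.278.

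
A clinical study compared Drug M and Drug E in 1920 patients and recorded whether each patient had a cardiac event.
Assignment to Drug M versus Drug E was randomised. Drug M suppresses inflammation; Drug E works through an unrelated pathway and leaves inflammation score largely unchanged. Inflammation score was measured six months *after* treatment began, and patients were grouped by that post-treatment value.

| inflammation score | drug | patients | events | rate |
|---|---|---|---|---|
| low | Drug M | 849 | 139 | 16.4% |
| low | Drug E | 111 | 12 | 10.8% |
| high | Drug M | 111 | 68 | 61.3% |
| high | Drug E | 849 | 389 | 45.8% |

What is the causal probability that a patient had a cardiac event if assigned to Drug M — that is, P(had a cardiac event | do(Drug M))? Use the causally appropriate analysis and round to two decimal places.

0.22

Inflammation score is downstream of the drug. One should not condition on a consequence of treatment, so the overall rates are the right comparison.
So P(outcome | do(Drug M)) is just the pooled rate for Drug M: 207/960 = 0.216.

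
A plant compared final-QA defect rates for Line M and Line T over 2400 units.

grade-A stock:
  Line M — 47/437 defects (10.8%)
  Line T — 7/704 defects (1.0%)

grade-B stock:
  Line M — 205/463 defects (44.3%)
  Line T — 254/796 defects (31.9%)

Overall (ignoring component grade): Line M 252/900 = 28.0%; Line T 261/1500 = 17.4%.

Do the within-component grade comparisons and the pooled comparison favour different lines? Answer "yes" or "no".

Within each component grade level (grade-A stock 10.8% vs 1.0%; grade-B stock 44.3% vs 31.9%), Line T has the lower rate every time. Pooled: 28.0% vs 17.4% — Line T has the lower rate overall. They agree.

no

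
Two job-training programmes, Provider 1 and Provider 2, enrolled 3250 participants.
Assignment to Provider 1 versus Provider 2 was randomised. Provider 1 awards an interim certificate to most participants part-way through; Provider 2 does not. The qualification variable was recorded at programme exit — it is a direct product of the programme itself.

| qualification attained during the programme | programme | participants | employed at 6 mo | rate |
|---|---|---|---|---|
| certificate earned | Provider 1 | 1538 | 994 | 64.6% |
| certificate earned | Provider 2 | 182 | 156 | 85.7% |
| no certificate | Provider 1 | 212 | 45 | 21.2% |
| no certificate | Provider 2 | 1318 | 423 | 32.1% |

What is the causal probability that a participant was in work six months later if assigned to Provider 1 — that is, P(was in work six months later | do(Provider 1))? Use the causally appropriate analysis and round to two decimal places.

0.59

Qualification attained during the programme lies on the pathway programme → qualification attained during the programme → outcome, so adjusting for it blocks the indirect effect. For the total causal effect of programme, use the unadjusted pooled rates.
So P(outcome | do(Provider 1)) is just the pooled rate for Provider 1: 1039/1750 = 0.594.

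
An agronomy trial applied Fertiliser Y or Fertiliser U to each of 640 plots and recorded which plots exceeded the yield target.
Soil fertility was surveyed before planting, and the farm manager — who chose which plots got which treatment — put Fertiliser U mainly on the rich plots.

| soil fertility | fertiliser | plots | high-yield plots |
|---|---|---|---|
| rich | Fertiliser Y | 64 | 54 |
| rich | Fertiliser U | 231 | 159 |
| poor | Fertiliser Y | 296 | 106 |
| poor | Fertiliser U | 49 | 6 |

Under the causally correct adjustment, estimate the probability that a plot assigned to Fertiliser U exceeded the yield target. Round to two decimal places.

0.38

Since soil fertility is a pre-existing factor (not a product of the fertiliser) and it affects the outcome on its own, it is a confounder. The stratified rates, not the pooled rate, identify the causal effect.
Standardising Fertiliser U to the population soil fertility mix: 0.461·159/231 + 0.539·6/49 = 0.383.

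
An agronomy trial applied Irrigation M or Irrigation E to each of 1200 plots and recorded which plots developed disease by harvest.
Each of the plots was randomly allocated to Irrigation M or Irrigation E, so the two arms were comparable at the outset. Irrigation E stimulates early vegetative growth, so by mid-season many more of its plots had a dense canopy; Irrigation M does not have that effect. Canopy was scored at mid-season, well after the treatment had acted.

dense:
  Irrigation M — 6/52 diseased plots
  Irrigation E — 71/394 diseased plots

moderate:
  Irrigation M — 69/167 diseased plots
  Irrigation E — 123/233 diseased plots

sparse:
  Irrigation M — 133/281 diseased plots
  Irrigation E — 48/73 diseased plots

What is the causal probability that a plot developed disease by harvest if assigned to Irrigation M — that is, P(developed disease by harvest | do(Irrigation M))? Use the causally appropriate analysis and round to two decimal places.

Mid-season canopy lies on the pathway irrigation → mid-season canopy → outcome, so adjusting for it blocks the indirect effect. For the total causal effect of irrigation, use the unadjusted pooled rates.
So P(outcome | do(Irrigation M)) is just the pooled rate for Irrigation M: 208/500 = 0.416.

0.42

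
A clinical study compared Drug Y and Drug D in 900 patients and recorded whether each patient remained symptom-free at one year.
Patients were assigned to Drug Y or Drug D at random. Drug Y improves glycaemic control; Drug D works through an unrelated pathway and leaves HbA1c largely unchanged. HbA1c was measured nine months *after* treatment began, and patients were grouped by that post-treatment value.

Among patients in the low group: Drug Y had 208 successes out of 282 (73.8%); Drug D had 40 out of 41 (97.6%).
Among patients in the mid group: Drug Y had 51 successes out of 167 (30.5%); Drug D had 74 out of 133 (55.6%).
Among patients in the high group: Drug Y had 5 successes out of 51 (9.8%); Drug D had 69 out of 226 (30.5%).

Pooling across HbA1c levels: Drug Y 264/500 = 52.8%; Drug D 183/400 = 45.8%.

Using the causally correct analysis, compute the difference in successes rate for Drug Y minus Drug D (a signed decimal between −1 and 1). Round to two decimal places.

Drug D is higher inside every HbA1c stratum but Drug Y is higher in aggregate. Whether to stratify depends on how HbA1c relates to the drug.
Because the drug influences HbA1c, HbA1c is a post-treatment mediator, not a confounder. Stratifying on it would bias the estimate; the causal effect is the crude pooled difference.
The causal difference is the pooled difference: 0.528 − 0.458 = +0.070.

+0.07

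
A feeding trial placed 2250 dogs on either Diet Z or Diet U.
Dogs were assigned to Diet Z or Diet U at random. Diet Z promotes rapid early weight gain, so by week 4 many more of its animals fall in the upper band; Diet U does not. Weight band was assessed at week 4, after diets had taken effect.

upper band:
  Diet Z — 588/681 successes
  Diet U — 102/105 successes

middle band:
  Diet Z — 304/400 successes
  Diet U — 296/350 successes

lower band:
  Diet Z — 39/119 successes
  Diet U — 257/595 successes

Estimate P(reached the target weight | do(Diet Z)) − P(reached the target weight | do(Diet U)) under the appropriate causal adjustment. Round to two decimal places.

Diet U is higher inside every week-4 weight band stratum but Diet Z is higher in aggregate. Whether to stratify depends on how week-4 weight band relates to the diet.
Week-4 weight band lies on the pathway diet → week-4 weight band → outcome, so adjusting for it blocks the indirect effect. For the total causal effect of diet, use the unadjusted pooled rates.
The causal difference is the pooled difference: 0.776 − 0.624 = +0.152.

+0.15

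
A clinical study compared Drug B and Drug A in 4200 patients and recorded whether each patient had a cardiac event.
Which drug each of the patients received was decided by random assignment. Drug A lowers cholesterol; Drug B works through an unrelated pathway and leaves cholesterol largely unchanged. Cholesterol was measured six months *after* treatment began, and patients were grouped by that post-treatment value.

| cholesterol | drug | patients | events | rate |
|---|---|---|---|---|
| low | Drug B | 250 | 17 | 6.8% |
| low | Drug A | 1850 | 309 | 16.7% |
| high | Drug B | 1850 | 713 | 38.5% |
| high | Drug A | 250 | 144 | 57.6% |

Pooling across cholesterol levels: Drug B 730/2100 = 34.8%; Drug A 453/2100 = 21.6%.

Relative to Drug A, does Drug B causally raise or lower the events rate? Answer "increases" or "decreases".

increases

The cholesterol-specific comparison favours Drug B throughout, but the pooled figures favour Drug A. The question is whether to condition on cholesterol.
Because the drug influences cholesterol, cholesterol is a post-treatment mediator, not a confounder. Stratifying on it would bias the estimate; the causal effect is the crude pooled difference.
Pooled: Drug B 34.8% vs Drug A 21.6%; Drug A is lower overall.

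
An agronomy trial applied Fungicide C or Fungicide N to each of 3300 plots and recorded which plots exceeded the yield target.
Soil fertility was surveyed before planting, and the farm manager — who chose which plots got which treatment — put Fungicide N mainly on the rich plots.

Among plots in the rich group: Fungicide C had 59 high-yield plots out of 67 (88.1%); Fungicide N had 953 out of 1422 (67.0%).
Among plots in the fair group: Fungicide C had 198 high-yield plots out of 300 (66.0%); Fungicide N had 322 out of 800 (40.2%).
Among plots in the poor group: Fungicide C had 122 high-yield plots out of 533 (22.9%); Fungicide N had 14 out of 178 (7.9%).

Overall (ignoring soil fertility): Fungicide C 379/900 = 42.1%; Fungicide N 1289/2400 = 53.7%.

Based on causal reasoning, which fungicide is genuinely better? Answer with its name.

Soil fertility is set before the fungicide has any effect — it is not caused by the fungicide — and it independently drives the outcome. That makes it a confounder, so the causal comparison is within soil fertility levels.
Within each level — rich: 88.1% vs 67.0%; fair: 66.0% vs 40.2%; poor: 22.9% vs 7.9% — Fungicide C is higher every time.

Fungicide C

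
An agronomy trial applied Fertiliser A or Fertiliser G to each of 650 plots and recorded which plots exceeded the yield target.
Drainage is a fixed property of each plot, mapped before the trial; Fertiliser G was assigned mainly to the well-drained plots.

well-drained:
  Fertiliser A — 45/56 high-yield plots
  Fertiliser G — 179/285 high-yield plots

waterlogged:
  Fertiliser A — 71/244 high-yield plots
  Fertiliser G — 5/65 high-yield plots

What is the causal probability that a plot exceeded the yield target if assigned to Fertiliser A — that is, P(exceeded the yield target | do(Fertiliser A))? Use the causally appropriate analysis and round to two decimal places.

0.56

Fertiliser A is higher inside every field drainage stratum but Fertiliser G is higher in aggregate. Whether to stratify depends on how field drainage relates to the fertiliser.
Field drainage differs across fertilisers for reasons unrelated to any effect of the fertiliser itself, and it separately predicts the outcome — a classic confounder. We must compare within field drainage levels.
Standardising Fertiliser A to the population field drainage mix: 0.525·45/56 + 0.475·71/244 = 0.560.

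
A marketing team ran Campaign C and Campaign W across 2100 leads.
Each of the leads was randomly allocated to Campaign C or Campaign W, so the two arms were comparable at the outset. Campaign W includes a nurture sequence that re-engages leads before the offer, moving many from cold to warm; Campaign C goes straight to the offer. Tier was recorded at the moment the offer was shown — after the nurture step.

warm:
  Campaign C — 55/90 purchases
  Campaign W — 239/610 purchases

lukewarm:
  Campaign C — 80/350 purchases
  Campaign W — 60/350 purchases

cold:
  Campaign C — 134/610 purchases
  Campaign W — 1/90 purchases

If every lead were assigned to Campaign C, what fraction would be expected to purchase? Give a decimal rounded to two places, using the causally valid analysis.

0.26

Engagement tier here is a post-treatment variable shaped by the campaign; conditioning on it would introduce bias rather than remove it. The overall comparison is the causal one.
So P(outcome | do(Campaign C)) is just the pooled rate for Campaign C: 269/1050 = 0.256.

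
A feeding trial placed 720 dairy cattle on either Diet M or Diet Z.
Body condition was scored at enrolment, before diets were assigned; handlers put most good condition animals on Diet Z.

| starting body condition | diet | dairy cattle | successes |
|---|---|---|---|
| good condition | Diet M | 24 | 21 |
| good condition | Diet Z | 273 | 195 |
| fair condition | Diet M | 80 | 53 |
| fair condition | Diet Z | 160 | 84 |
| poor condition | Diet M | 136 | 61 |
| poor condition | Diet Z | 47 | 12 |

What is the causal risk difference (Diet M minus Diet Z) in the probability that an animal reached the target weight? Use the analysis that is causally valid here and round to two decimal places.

Since starting body condition is a pre-existing factor (not a product of the diet) and it affects the outcome on its own, it is a confounder. The stratified rates, not the pooled rate, identify the causal effect.
Adjusting over the population distribution of starting body condition: 0.412·(0.875−0.714) + 0.333·(0.662−0.525) + 0.254·(0.449−0.255) = +0.161.

+0.16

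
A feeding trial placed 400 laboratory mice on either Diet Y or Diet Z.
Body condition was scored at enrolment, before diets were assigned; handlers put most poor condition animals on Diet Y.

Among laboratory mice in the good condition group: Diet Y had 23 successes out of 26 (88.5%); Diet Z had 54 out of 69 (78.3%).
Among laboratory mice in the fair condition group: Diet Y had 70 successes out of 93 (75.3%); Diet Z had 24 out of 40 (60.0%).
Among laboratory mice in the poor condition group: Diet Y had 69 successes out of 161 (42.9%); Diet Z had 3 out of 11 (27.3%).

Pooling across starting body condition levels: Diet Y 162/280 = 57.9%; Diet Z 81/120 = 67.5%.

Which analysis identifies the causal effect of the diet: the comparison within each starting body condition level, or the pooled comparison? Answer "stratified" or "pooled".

Starting body condition satisfies the back-door criterion: it is not a descendant of the diet, and it blocks the spurious path from diet to outcome. Adjusting for it (i.e., using the within-starting body condition rates) gives the causal effect.
Within each level — good condition: 88.5% vs 78.3%; fair condition: 75.3% vs 60.0%; poor condition: 42.9% vs 27.3% — Diet Y is higher every time.

stratified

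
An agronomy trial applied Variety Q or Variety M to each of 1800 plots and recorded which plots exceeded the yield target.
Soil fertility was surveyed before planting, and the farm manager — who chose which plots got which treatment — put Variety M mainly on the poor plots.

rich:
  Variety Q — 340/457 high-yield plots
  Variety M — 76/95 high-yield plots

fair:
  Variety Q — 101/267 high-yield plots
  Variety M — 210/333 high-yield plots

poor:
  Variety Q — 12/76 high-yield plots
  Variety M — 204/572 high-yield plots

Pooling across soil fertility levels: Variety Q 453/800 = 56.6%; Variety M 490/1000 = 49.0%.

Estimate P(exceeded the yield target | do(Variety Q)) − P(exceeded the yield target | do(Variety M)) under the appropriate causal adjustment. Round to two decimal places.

-0.17

Nothing the variety does changes soil fertility; the imbalance is an allocation artefact. With soil fertility also predicting the outcome, the pooled figure is confounded, and the within-stratum comparison is the causal one.
Adjusting over the population distribution of soil fertility: 0.307·(0.744−0.800) + 0.333·(0.378−0.631) + 0.360·(0.158−0.357) = -0.173.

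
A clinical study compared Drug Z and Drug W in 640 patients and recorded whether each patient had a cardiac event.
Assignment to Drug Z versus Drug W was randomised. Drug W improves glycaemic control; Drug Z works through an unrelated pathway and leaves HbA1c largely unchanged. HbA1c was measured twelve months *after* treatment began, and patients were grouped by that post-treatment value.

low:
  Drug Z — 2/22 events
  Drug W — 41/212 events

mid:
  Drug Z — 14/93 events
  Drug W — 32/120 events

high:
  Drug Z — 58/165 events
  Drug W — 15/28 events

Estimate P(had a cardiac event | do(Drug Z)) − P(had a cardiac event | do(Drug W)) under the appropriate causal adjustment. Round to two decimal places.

The HbA1c-specific comparison favours Drug Z throughout, but the pooled figures favour Drug W. The question is whether to condition on HbA1c.
Because the drug influences HbA1c, HbA1c is a post-treatment mediator, not a confounder. Stratifying on it would bias the estimate; the causal effect is the crude pooled difference.
The causal difference is the pooled difference: 0.264 − 0.244 = +0.020.

+0.02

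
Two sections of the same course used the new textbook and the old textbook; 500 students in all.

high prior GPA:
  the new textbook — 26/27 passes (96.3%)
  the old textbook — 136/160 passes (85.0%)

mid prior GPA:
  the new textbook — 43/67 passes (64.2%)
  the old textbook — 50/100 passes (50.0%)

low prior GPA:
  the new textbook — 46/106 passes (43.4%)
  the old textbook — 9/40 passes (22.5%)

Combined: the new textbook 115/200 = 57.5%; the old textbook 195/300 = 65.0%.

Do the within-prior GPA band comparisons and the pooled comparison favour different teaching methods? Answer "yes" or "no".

Within each prior GPA band level (high prior GPA 96.3% vs 85.0%; mid prior GPA 64.2% vs 50.0%; low prior GPA 43.4% vs 22.5%), the new textbook has the higher rate every time. Pooled: 57.5% vs 65.0% — the old textbook has the higher rate overall. The two comparisons disagree.

yes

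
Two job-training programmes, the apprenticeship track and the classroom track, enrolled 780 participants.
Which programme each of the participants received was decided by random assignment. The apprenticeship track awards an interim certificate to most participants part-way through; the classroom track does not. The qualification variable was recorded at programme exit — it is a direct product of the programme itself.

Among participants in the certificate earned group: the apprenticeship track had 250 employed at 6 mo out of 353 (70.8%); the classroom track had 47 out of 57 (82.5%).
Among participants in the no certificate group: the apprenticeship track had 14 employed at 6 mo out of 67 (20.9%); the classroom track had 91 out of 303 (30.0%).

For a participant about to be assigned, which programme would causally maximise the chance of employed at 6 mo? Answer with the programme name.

the apprenticeship track

Within every qualification attained during the programme level the classroom track has the higher rate, yet pooled the apprenticeship track does — Simpson's reversal.
Because the programme influences qualification attained during the programme, qualification attained during the programme is a post-treatment mediator, not a confounder. Stratifying on it would bias the estimate; the causal effect is the crude pooled difference.
Pooled: the apprenticeship track 62.9% vs the classroom track 38.3%; the apprenticeship track is higher overall.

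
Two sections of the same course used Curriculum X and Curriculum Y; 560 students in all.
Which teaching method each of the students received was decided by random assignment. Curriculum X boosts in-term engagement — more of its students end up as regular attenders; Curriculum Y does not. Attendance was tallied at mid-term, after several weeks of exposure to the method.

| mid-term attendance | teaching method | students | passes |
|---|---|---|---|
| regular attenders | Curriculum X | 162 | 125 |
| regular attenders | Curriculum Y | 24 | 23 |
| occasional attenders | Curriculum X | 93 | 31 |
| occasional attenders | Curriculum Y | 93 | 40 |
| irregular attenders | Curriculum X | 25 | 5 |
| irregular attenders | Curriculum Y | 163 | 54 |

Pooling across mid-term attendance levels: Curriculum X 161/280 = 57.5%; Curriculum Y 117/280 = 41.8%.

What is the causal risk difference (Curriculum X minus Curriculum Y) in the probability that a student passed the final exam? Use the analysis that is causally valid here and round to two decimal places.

+0.16

Curriculum Y is higher inside every mid-term attendance stratum but Curriculum X is higher in aggregate. Whether to stratify depends on how mid-term attendance relates to the teaching method.
Mid-term attendance is downstream of the teaching method. One should not condition on a consequence of treatment, so the overall rates are the right comparison.
The causal difference is the pooled difference: 0.575 − 0.418 = +0.157.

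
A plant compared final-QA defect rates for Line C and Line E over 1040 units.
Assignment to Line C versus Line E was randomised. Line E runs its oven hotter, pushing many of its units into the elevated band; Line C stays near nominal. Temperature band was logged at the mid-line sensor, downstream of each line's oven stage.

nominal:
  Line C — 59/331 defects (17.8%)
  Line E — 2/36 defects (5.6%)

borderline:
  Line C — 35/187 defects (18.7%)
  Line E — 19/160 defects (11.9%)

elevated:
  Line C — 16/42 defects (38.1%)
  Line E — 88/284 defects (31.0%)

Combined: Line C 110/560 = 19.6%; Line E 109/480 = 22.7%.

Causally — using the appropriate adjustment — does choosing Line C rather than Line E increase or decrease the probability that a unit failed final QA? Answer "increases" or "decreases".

In-process temperature band here is a post-treatment variable shaped by the line; conditioning on it would introduce bias rather than remove it. The overall comparison is the causal one.
Pooled: Line C 19.6% vs Line E 22.7%; Line C is lower overall.

decreases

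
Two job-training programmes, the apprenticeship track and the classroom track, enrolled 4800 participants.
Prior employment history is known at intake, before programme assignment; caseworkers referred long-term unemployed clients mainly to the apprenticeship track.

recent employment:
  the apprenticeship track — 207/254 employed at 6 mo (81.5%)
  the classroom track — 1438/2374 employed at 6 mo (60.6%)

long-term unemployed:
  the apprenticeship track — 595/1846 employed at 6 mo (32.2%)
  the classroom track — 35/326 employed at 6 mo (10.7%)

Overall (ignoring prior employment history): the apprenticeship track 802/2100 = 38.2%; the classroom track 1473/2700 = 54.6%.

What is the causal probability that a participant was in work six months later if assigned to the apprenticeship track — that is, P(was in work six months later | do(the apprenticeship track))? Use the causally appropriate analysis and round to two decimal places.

Prior employment history is set before the programme has any effect — it is not caused by the programme — and it independently drives the outcome. That makes it a confounder, so the causal comparison is within prior employment history levels.
Standardising the apprenticeship track to the population prior employment history mix: 0.547·207/254 + 0.453·595/1846 = 0.592.

0.59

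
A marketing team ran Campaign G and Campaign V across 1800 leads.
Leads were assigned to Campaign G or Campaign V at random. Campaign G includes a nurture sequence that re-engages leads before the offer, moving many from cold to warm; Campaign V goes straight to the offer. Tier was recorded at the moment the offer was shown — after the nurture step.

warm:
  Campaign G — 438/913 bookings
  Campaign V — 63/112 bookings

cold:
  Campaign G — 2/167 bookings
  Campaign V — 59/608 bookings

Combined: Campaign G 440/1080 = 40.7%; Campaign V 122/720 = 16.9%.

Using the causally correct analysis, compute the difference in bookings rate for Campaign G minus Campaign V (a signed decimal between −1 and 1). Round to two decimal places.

+0.24

Within every engagement tier level Campaign V has the higher rate, yet pooled Campaign G does — Simpson's reversal.
Because the campaign influences engagement tier, engagement tier is a post-treatment mediator, not a confounder. Stratifying on it would bias the estimate; the causal effect is the crude pooled difference.
The causal difference is the pooled difference: 0.407 − 0.169 = +0.238.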